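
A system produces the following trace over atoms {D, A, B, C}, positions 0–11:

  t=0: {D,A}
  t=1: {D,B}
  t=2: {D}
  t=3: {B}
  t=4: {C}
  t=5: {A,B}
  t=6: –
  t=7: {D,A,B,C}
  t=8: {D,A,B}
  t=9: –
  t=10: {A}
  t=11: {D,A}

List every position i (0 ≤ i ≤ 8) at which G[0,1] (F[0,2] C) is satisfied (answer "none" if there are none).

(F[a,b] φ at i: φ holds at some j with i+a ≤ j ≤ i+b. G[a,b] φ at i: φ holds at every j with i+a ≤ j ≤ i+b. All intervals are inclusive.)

2, 3, 4, 5, 6

Evaluate at each i in [0,8]:
  i=0: ✗ (fails at j=0)
  i=1: ✗ (fails at j=1)
  i=2: ✓ (all of [2,3])
  i=3: ✓ (all of [3,4])
  i=4: ✓ (all of [4,5])
  i=5: ✓ (all of [5,6])
  i=6: ✓ (all of [6,7])
  i=7: ✗ (fails at j=8)
  i=8: ✗ (fails at j=8)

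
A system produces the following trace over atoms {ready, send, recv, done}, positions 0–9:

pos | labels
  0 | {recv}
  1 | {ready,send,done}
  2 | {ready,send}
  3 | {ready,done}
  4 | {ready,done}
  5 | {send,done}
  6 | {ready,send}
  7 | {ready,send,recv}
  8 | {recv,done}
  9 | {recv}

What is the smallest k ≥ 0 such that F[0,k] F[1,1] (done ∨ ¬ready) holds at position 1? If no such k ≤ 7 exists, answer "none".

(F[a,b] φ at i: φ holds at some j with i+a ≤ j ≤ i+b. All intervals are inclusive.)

1

Scan j = 1,2,… for F[1,1] (done ∨ ¬ready):
  j=1: fails
  j=2: holds
First hit at j=2, so smallest k = 2-1 = 1.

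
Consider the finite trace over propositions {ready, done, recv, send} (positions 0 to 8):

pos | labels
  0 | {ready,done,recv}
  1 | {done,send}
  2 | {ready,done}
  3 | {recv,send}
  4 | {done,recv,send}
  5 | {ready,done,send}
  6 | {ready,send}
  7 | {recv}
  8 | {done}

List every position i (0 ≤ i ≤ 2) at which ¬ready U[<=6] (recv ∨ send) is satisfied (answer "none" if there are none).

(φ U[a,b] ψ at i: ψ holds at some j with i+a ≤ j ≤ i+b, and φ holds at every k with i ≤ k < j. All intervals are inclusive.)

0, 1

Evaluate at each i in [0,2]:
  i=0: ✓ (rhs at j=0)
  i=1: ✓ (rhs at j=1)
  i=2: ✗ (lhs fails at k=2 before rhs at j=3)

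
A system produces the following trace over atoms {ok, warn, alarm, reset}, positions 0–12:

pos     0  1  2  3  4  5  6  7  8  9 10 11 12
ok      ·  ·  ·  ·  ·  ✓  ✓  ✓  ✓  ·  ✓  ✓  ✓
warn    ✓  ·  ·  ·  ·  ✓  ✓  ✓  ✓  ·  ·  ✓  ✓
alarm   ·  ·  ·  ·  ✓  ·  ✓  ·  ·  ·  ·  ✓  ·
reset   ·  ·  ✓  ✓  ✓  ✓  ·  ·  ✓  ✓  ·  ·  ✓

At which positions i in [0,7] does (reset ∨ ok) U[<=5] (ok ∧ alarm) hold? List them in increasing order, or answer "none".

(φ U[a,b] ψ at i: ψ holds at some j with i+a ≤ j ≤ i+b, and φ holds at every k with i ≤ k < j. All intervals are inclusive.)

Evaluate at each i in [0,7]:
  i=0: ✗ (no rhs in [0,5])
  i=1: ✗ (lhs fails at k=1 before rhs at j=6)
  i=2: ✓ (rhs at j=6; lhs holds on [2,5])
  i=3: ✓ (rhs at j=6; lhs holds on [3,5])
  i=4: ✓ (rhs at j=6; lhs holds on [4,5])
  i=5: ✓ (rhs at j=6; lhs holds on [5,5])
  i=6: ✓ (rhs at j=6)
  i=7: ✓ (rhs at j=11; lhs holds on [7,10])

2, 3, 4, 5, 6, 7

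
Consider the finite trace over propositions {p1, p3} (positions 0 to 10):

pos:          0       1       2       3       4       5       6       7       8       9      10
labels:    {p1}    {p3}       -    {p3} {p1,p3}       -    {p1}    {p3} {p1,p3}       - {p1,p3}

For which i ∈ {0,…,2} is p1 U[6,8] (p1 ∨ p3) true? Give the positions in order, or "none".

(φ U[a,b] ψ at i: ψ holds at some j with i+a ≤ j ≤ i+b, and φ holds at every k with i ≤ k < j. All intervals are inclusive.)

Evaluate at each i in [0,2]:
  i=0: ✗ (lhs fails at k=1 before rhs at j=6)
  i=1: ✗ (lhs fails at k=1 before rhs at j=7)
  i=2: ✗ (lhs fails at k=2 before rhs at j=8)

none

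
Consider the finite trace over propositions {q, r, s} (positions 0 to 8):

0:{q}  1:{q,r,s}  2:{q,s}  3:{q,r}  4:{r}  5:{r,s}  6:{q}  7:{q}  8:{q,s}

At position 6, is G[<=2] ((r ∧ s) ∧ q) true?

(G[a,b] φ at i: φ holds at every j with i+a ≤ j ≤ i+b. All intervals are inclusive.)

False

Check ((r ∧ s) ∧ q) at every j in [6,8]:
  j=6: false
  j=7: false
  j=8: false
Fails at j=6 → formula fails.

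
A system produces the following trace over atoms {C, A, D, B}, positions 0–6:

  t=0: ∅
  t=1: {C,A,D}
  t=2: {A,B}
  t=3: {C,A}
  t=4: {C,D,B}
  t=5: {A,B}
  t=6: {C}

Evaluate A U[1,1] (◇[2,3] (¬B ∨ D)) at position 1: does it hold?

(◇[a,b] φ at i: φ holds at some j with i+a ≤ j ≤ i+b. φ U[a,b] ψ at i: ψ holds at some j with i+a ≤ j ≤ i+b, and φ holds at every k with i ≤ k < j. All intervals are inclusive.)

Holds

Need some j in [2,2] with ◇[2,3] (¬B ∨ D), and A at every k in [1,j-1].
  j=2: ◇[2,3] (¬B ∨ D) holds; A holds at every k in [1,1] → satisfied.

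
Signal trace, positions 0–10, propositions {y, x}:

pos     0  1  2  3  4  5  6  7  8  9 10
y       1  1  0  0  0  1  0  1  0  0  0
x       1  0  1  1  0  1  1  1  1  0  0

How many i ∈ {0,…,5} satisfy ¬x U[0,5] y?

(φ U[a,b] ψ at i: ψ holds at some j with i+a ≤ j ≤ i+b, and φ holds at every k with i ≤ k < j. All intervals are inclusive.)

Evaluate at each i in [0,5]:
  i=0: ✓ (rhs at j=0)
  i=1: ✓ (rhs at j=1)
  i=2: ✗ (lhs fails at k=2 before rhs at j=5)
  i=3: ✗ (lhs fails at k=3 before rhs at j=5)
  i=4: ✓ (rhs at j=5; lhs holds on [4,4])
  i=5: ✓ (rhs at j=5)
Positions where it holds: {0, 1, 4, 5} → 4.

4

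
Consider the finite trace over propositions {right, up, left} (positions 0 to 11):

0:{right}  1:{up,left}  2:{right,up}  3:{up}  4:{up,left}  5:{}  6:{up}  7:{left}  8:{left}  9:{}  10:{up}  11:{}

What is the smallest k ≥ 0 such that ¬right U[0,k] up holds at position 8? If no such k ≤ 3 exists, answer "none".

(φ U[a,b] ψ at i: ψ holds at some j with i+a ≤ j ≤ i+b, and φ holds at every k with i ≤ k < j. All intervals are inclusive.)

2

Need earliest j ≥ 8 with up, and ¬right at every k in [8,j-1].
  j=8: rhs fails.
  j=9: rhs fails.
  j=10: rhs holds; lhs holds on [8,9]. k = 2.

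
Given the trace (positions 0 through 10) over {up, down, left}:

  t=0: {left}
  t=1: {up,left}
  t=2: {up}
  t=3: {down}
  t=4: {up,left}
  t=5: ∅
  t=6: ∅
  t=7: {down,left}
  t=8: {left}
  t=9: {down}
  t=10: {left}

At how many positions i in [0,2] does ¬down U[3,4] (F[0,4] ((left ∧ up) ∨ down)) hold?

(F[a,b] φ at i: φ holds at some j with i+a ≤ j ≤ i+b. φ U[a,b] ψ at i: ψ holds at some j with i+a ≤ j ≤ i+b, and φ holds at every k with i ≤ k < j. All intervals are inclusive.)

Evaluate at each i in [0,2]:
  i=0: ✓ (rhs at j=3; lhs holds on [0,2])
  i=1: ✗ (lhs fails at k=3 before rhs at j=4)
  i=2: ✗ (lhs fails at k=3 before rhs at j=5)
Positions where it holds: {0} → 1.

1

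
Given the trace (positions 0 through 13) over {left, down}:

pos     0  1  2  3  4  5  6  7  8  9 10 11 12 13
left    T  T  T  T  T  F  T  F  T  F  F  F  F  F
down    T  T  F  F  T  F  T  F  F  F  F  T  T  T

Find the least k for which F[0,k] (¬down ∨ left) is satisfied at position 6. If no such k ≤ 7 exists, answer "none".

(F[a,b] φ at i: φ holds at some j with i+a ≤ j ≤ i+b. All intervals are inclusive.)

0

Scan j = 6,7,… for (¬down ∨ left):
  j=6: holds
First hit at j=6, so smallest k = 6-6 = 0.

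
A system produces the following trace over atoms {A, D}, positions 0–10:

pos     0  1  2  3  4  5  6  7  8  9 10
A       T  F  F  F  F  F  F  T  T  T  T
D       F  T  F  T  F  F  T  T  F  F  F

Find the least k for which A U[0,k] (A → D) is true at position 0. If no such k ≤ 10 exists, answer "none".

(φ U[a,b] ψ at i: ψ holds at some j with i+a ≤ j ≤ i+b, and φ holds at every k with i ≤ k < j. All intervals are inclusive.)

1

Need earliest j ≥ 0 with (A → D), and A at every k in [0,j-1].
  j=0: rhs fails.
  j=1: rhs holds; lhs holds on [0,0]. k = 1.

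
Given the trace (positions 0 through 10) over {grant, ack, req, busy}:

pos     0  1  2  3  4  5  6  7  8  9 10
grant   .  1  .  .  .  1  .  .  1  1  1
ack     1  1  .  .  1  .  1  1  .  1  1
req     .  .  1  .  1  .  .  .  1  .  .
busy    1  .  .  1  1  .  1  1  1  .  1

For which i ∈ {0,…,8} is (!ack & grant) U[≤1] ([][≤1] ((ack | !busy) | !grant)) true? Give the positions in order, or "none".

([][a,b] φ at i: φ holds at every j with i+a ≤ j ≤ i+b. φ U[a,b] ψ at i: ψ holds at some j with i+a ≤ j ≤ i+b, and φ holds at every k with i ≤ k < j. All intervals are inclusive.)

Evaluate at each i in [0,8]:
  i=0: ✓ (rhs at j=0)
  i=1: ✓ (rhs at j=1)
  i=2: ✓ (rhs at j=2)
  i=3: ✓ (rhs at j=3)
  i=4: ✓ (rhs at j=4)
  i=5: ✓ (rhs at j=5)
  i=6: ✓ (rhs at j=6)
  i=7: ✗ (no rhs in [7,8])
  i=8: ✓ (rhs at j=9; lhs holds on [8,8])

0, 1, 2, 3, 4, 5, 6, 8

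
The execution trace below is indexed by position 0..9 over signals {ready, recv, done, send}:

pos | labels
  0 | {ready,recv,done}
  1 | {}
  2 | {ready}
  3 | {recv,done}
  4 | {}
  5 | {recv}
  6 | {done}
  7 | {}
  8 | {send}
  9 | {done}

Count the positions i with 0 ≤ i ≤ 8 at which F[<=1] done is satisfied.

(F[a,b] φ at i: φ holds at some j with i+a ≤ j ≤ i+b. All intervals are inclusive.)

6

Evaluate at each i in [0,8]:
  i=0: ✓ (witness j=0)
  i=1: ✗ (none in [1,2])
  i=2: ✓ (witness j=3)
  i=3: ✓ (witness j=3)
  i=4: ✗ (none in [4,5])
  i=5: ✓ (witness j=6)
  i=6: ✓ (witness j=6)
  i=7: ✗ (none in [7,8])
  i=8: ✓ (witness j=9)
Positions where it holds: {0, 2, 3, 5, 6, 8} → 6.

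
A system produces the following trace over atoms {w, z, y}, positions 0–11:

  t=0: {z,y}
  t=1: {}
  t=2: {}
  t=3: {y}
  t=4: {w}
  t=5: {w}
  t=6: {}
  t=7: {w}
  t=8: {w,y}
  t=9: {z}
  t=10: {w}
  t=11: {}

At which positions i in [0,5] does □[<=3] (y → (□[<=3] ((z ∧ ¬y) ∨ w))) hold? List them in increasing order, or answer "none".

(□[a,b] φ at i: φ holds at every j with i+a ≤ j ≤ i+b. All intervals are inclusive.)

4

Evaluate at each i in [0,5]:
  i=0: ✗ (fails at j=0)
  i=1: ✗ (fails at j=3)
  i=2: ✗ (fails at j=3)
  i=3: ✗ (fails at j=3)
  i=4: ✓ (all of [4,7])
  i=5: ✗ (fails at j=8)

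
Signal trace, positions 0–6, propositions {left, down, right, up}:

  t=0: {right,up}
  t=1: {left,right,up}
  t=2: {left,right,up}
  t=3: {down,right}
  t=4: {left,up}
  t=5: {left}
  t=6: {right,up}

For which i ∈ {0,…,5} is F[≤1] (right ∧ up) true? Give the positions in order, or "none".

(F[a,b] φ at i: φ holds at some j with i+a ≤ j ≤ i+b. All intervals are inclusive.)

0, 1, 2, 5

Evaluate at each i in [0,5]:
  i=0: ✓ (witness j=0)
  i=1: ✓ (witness j=1)
  i=2: ✓ (witness j=2)
  i=3: ✗ (none in [3,4])
  i=4: ✗ (none in [4,5])
  i=5: ✓ (witness j=6)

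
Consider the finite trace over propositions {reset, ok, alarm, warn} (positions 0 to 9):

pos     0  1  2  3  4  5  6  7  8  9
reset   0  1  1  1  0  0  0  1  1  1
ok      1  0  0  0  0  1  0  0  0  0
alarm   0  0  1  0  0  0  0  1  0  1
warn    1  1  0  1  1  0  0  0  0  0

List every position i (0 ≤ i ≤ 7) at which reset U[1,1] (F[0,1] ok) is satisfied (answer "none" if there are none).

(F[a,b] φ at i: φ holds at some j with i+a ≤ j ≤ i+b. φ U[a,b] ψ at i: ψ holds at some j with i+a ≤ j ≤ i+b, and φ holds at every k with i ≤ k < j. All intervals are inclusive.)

3

Evaluate at each i in [0,7]:
  i=0: ✗ (no rhs in [1,1])
  i=1: ✗ (no rhs in [2,2])
  i=2: ✗ (no rhs in [3,3])
  i=3: ✓ (rhs at j=4; lhs holds on [3,3])
  i=4: ✗ (lhs fails at k=4 before rhs at j=5)
  i=5: ✗ (no rhs in [6,6])
  i=6: ✗ (no rhs in [7,7])
  i=7: ✗ (no rhs in [8,8])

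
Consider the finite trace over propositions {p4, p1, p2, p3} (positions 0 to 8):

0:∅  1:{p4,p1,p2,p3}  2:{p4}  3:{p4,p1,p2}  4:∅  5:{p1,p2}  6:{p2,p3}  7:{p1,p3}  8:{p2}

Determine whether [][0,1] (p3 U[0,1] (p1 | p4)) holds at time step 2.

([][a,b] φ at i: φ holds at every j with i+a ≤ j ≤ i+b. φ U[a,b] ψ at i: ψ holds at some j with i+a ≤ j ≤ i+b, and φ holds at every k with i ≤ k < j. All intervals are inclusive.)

Holds

Check (p3 U[0,1] (p1 | p4)) at every j in [2,3]:
  j=2: holds
  j=3: holds
All positions satisfy it → formula holds.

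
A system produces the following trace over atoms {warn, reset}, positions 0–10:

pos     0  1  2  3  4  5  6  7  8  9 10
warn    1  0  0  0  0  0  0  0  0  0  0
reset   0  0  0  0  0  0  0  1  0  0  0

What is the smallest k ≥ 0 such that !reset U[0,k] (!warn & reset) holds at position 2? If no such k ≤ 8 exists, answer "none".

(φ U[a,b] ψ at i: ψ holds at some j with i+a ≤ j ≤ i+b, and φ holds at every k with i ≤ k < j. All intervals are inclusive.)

Need earliest j ≥ 2 with (!warn & reset), and !reset at every k in [2,j-1].
  j=2: rhs fails.
  j=3: rhs fails.
  j=4: rhs fails.
  j=5: rhs fails.
  j=6: rhs fails.
  j=7: rhs holds; lhs holds on [2,6]. k = 5.

5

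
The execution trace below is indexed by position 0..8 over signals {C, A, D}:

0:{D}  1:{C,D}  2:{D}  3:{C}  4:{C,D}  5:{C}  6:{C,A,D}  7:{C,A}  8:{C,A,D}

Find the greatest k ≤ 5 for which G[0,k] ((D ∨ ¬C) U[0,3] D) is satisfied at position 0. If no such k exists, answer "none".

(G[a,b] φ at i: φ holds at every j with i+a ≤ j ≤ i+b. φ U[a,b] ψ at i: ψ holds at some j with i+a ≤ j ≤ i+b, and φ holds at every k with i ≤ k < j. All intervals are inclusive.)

((D ∨ ¬C) U[0,3] D) must hold from j=0 onward; find where it first fails.
  j=0: holds
  j=1: holds
  j=2: holds
  j=3: fails
Holds on [0,2], so largest k = 2.

2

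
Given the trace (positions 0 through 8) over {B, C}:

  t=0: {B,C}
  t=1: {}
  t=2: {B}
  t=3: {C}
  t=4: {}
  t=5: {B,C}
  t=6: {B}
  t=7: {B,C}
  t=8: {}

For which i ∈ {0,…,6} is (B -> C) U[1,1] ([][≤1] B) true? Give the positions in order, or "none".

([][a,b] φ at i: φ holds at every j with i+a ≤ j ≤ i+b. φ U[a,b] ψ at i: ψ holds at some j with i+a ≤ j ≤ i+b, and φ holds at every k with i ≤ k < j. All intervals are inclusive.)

Evaluate at each i in [0,6]:
  i=0: ✗ (no rhs in [1,1])
  i=1: ✗ (no rhs in [2,2])
  i=2: ✗ (no rhs in [3,3])
  i=3: ✗ (no rhs in [4,4])
  i=4: ✓ (rhs at j=5; lhs holds on [4,4])
  i=5: ✓ (rhs at j=6; lhs holds on [5,5])
  i=6: ✗ (no rhs in [7,7])

4, 5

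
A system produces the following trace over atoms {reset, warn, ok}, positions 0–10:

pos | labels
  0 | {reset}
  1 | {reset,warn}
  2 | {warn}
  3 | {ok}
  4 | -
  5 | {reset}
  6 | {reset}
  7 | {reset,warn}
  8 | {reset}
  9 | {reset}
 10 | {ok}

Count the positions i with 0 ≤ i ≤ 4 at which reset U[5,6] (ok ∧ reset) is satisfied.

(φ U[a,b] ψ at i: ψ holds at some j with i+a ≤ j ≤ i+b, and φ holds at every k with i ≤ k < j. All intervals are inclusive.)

0

Evaluate at each i in [0,4]:
  i=0: ✗ (no rhs in [5,6])
  i=1: ✗ (no rhs in [6,7])
  i=2: ✗ (no rhs in [7,8])
  i=3: ✗ (no rhs in [8,9])
  i=4: ✗ (no rhs in [9,10])
Positions where it holds: {} → 0.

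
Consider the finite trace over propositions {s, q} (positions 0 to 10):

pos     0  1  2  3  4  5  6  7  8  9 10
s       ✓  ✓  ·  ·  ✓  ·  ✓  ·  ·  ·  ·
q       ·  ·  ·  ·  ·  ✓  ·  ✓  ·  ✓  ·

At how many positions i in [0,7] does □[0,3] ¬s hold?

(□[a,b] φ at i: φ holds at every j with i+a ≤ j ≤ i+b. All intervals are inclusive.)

Evaluate at each i in [0,7]:
  i=0: ✗ (fails at j=0)
  i=1: ✗ (fails at j=1)
  i=2: ✗ (fails at j=4)
  i=3: ✗ (fails at j=4)
  i=4: ✗ (fails at j=4)
  i=5: ✗ (fails at j=6)
  i=6: ✗ (fails at j=6)
  i=7: ✓ (all of [7,10])
Positions where it holds: {7} → 1.

1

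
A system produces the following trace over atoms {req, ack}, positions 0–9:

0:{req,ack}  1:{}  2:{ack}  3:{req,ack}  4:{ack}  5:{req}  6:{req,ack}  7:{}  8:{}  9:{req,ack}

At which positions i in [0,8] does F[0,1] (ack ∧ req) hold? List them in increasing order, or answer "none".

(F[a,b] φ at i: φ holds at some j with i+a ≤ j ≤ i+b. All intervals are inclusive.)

Evaluate at each i in [0,8]:
  i=0: ✓ (witness j=0)
  i=1: ✗ (none in [1,2])
  i=2: ✓ (witness j=3)
  i=3: ✓ (witness j=3)
  i=4: ✗ (none in [4,5])
  i=5: ✓ (witness j=6)
  i=6: ✓ (witness j=6)
  i=7: ✗ (none in [7,8])
  i=8: ✓ (witness j=9)

0, 2, 3, 5, 6, 8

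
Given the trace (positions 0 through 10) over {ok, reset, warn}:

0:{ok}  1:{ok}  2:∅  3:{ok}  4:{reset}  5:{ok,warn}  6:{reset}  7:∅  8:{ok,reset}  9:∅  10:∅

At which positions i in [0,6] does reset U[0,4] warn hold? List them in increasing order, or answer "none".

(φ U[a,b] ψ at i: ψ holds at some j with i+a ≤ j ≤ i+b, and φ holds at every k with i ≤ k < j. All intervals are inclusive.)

Evaluate at each i in [0,6]:
  i=0: ✗ (no rhs in [0,4])
  i=1: ✗ (lhs fails at k=1 before rhs at j=5)
  i=2: ✗ (lhs fails at k=2 before rhs at j=5)
  i=3: ✗ (lhs fails at k=3 before rhs at j=5)
  i=4: ✓ (rhs at j=5; lhs holds on [4,4])
  i=5: ✓ (rhs at j=5)
  i=6: ✗ (no rhs in [6,10])

4, 5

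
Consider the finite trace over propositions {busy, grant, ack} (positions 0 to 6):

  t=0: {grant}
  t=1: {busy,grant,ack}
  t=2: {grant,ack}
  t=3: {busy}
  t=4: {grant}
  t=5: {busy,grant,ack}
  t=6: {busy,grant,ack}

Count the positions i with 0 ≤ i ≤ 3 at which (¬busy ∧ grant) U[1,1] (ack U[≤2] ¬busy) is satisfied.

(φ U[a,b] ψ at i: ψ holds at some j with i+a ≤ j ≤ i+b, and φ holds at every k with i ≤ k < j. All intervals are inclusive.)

1

Evaluate at each i in [0,3]:
  i=0: ✓ (rhs at j=1; lhs holds on [0,0])
  i=1: ✗ (lhs fails at k=1 before rhs at j=2)
  i=2: ✗ (no rhs in [3,3])
  i=3: ✗ (lhs fails at k=3 before rhs at j=4)
Positions where it holds: {0} → 1.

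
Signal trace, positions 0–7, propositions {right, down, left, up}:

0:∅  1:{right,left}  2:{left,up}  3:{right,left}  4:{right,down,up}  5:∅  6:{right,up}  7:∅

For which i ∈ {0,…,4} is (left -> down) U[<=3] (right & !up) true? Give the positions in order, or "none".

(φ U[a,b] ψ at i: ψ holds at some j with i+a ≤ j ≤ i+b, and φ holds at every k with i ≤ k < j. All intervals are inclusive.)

0, 1, 3

Evaluate at each i in [0,4]:
  i=0: ✓ (rhs at j=1; lhs holds on [0,0])
  i=1: ✓ (rhs at j=1)
  i=2: ✗ (lhs fails at k=2 before rhs at j=3)
  i=3: ✓ (rhs at j=3)
  i=4: ✗ (no rhs in [4,7])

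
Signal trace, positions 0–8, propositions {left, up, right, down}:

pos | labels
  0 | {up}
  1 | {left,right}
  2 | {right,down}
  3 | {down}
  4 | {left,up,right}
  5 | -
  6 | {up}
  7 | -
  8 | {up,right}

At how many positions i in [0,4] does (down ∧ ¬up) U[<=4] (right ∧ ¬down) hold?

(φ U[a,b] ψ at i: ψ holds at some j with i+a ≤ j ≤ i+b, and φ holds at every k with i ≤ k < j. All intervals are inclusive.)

4

Evaluate at each i in [0,4]:
  i=0: ✗ (lhs fails at k=0 before rhs at j=1)
  i=1: ✓ (rhs at j=1)
  i=2: ✓ (rhs at j=4; lhs holds on [2,3])
  i=3: ✓ (rhs at j=4; lhs holds on [3,3])
  i=4: ✓ (rhs at j=4)
Positions where it holds: {1, 2, 3, 4} → 4.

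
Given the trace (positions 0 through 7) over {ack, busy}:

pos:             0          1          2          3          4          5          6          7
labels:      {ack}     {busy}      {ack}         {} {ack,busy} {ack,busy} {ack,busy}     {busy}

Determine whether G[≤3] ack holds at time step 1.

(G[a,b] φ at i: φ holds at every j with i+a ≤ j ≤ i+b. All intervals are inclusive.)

Check ack at every j in [1,4]:
  j=1: false
  j=2: true
  j=3: false
  j=4: true
Fails at j=1 → formula fails.

False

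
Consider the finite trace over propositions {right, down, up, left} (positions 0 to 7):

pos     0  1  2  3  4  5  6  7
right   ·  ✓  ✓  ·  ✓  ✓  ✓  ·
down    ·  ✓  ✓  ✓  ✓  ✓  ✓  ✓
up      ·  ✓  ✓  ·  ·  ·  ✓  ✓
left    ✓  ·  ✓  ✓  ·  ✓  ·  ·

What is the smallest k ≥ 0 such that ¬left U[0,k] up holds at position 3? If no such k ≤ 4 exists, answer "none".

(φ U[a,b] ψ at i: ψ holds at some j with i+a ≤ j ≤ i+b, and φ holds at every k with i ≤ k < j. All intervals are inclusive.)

none

Need earliest j ≥ 3 with up, and ¬left at every k in [3,j-1].
  j=3: rhs fails.
  j=4: rhs fails.
  j=5: rhs fails.
  j=6: rhs holds but lhs fails at k=3.
  j=7: rhs holds but lhs fails at k=3.
No witness within the range → none.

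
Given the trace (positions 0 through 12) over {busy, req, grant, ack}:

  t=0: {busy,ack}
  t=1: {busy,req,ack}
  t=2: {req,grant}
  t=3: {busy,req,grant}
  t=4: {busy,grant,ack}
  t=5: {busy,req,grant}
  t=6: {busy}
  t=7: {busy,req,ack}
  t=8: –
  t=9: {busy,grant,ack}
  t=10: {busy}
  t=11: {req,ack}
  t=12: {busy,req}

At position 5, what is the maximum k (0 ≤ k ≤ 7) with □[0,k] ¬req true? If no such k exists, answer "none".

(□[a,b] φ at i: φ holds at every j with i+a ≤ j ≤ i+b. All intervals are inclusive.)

¬req must hold from j=5 onward; find where it first fails.
  j=5: fails → no k works.

none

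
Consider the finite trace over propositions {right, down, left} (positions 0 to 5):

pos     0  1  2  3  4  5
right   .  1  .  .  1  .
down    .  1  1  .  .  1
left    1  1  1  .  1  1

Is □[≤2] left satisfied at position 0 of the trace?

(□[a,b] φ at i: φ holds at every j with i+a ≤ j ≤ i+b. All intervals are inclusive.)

True

Check left at every j in [0,2]:
  j=0: true
  j=1: true
  j=2: true
All positions satisfy it → formula holds.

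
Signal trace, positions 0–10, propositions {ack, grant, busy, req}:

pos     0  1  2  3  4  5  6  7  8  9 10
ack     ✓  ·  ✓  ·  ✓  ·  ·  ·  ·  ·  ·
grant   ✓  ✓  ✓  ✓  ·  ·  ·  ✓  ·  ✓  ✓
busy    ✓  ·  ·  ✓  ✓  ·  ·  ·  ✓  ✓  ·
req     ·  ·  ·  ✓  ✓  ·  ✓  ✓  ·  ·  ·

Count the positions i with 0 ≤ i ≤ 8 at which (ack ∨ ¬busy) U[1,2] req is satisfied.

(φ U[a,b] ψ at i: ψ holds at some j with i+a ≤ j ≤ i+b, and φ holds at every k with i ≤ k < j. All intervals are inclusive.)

Evaluate at each i in [0,8]:
  i=0: ✗ (no rhs in [1,2])
  i=1: ✓ (rhs at j=3; lhs holds on [1,2])
  i=2: ✓ (rhs at j=3; lhs holds on [2,2])
  i=3: ✗ (lhs fails at k=3 before rhs at j=4)
  i=4: ✓ (rhs at j=6; lhs holds on [4,5])
  i=5: ✓ (rhs at j=6; lhs holds on [5,5])
  i=6: ✓ (rhs at j=7; lhs holds on [6,6])
  i=7: ✗ (no rhs in [8,9])
  i=8: ✗ (no rhs in [9,10])
Positions where it holds: {1, 2, 4, 5, 6} → 5.

5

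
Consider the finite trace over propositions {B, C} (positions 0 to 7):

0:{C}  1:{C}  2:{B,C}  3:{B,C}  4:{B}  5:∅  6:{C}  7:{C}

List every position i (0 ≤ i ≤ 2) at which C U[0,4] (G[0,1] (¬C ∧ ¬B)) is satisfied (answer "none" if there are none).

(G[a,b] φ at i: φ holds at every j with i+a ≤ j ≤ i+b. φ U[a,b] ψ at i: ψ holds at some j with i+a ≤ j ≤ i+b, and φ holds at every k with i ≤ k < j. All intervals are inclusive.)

none

Evaluate at each i in [0,2]:
  i=0: ✗ (no rhs in [0,4])
  i=1: ✗ (no rhs in [1,5])
  i=2: ✗ (no rhs in [2,6])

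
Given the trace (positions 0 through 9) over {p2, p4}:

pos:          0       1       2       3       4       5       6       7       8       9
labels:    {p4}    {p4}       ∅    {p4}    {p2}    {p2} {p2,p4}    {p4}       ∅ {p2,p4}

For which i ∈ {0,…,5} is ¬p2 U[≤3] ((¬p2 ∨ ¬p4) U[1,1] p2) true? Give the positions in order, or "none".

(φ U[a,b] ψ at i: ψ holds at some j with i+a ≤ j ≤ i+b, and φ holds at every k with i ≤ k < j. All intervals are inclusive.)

Evaluate at each i in [0,5]:
  i=0: ✓ (rhs at j=3; lhs holds on [0,2])
  i=1: ✓ (rhs at j=3; lhs holds on [1,2])
  i=2: ✓ (rhs at j=3; lhs holds on [2,2])
  i=3: ✓ (rhs at j=3)
  i=4: ✓ (rhs at j=4)
  i=5: ✓ (rhs at j=5)

0, 1, 2, 3, 4, 5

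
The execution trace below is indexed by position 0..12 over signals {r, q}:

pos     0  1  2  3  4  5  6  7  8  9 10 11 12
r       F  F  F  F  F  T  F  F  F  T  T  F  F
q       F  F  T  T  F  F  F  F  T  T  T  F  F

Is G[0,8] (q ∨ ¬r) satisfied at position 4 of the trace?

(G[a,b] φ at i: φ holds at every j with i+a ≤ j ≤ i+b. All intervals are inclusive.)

Check (q ∨ ¬r) at every j in [4,12]:
  j=4: true
  j=5: false
  j=6: true
  j=7: true
  j=8: true
  j=9: true
  j=10: true
  j=11: true
  j=12: true
Fails at j=5 → formula fails.

False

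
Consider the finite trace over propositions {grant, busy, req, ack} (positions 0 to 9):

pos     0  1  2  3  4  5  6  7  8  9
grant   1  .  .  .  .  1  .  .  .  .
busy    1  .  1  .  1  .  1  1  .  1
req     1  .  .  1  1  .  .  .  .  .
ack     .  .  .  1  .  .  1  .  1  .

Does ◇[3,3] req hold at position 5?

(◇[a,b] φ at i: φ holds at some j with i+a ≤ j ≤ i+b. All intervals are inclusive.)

Does not hold

Check req at each j in [8,8]:
  j=8: false
No position in the window satisfies it → formula fails.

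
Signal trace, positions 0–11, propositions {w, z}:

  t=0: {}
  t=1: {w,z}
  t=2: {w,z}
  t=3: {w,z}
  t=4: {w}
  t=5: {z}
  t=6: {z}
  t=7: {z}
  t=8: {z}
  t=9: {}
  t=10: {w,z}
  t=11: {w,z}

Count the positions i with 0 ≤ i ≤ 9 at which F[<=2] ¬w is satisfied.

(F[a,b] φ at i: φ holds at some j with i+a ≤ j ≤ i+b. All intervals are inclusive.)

Evaluate at each i in [0,9]:
  i=0: ✓ (witness j=0)
  i=1: ✗ (none in [1,3])
  i=2: ✗ (none in [2,4])
  i=3: ✓ (witness j=5)
  i=4: ✓ (witness j=5)
  i=5: ✓ (witness j=5)
  i=6: ✓ (witness j=6)
  i=7: ✓ (witness j=7)
  i=8: ✓ (witness j=8)
  i=9: ✓ (witness j=9)
Positions where it holds: {0, 3, 4, 5, 6, 7, 8, 9} → 8.

8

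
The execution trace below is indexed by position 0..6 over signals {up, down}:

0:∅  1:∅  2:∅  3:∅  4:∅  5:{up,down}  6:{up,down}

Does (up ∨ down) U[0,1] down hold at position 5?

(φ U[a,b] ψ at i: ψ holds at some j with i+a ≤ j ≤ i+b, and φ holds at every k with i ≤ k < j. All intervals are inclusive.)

Need some j in [5,6] with down, and (up ∨ down) at every k in [5,j-1].
  j=5: down holds; no prefix to check → satisfied.

True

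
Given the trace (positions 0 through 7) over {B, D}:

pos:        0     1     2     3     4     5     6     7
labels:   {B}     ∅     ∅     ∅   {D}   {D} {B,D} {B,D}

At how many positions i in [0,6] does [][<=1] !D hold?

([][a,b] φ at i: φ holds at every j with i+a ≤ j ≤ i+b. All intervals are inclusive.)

Evaluate at each i in [0,6]:
  i=0: ✓ (all of [0,1])
  i=1: ✓ (all of [1,2])
  i=2: ✓ (all of [2,3])
  i=3: ✗ (fails at j=4)
  i=4: ✗ (fails at j=4)
  i=5: ✗ (fails at j=5)
  i=6: ✗ (fails at j=6)
Positions where it holds: {0, 1, 2} → 3.

3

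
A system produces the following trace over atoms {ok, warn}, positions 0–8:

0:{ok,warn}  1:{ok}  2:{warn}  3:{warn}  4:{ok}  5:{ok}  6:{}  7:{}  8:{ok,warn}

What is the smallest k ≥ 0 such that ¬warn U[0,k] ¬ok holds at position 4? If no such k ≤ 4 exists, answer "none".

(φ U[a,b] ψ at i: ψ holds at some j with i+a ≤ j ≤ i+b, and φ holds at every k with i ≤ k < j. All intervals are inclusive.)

2

Need earliest j ≥ 4 with ¬ok, and ¬warn at every k in [4,j-1].
  j=4: rhs fails.
  j=5: rhs fails.
  j=6: rhs holds; lhs holds on [4,5]. k = 2.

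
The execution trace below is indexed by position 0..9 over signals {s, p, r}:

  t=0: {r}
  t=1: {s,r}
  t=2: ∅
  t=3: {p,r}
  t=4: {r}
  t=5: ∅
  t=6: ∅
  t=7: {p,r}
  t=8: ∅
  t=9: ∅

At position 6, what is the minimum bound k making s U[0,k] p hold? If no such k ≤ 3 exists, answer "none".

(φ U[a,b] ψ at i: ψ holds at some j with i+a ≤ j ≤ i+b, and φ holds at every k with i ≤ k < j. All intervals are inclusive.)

Need earliest j ≥ 6 with p, and s at every k in [6,j-1].
  j=6: rhs fails.
  j=7: rhs holds but lhs fails at k=6.
  j=8: rhs fails.
  j=9: rhs fails.
No witness within the range → none.

none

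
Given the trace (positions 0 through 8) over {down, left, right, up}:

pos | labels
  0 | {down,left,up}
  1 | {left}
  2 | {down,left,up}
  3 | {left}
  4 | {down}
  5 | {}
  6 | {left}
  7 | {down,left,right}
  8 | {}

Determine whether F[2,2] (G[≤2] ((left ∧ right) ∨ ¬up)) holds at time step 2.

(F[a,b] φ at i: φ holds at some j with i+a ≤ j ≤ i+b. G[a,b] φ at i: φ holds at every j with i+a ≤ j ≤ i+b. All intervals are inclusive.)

Yes

Check G[≤2] ((left ∧ right) ∨ ¬up) at each j in [4,4]:
  j=4: holds on [4,6]
Found at j=4 → formula holds.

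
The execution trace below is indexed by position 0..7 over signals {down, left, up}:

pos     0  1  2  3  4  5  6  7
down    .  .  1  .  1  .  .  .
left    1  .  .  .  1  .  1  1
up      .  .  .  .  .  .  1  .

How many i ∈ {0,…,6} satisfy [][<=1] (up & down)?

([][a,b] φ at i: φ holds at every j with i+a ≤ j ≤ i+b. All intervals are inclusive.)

0

Evaluate at each i in [0,6]:
  i=0: ✗ (fails at j=0)
  i=1: ✗ (fails at j=1)
  i=2: ✗ (fails at j=2)
  i=3: ✗ (fails at j=3)
  i=4: ✗ (fails at j=4)
  i=5: ✗ (fails at j=5)
  i=6: ✗ (fails at j=6)
Positions where it holds: {} → 0.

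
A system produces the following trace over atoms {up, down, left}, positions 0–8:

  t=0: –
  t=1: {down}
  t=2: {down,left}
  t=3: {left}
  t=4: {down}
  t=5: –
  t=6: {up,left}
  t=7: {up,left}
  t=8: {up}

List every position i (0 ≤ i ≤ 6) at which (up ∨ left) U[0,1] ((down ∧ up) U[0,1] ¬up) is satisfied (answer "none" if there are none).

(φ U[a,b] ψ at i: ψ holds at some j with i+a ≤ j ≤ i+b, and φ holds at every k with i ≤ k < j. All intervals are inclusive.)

0, 1, 2, 3, 4, 5

Evaluate at each i in [0,6]:
  i=0: ✓ (rhs at j=0)
  i=1: ✓ (rhs at j=1)
  i=2: ✓ (rhs at j=2)
  i=3: ✓ (rhs at j=3)
  i=4: ✓ (rhs at j=4)
  i=5: ✓ (rhs at j=5)
  i=6: ✗ (no rhs in [6,7])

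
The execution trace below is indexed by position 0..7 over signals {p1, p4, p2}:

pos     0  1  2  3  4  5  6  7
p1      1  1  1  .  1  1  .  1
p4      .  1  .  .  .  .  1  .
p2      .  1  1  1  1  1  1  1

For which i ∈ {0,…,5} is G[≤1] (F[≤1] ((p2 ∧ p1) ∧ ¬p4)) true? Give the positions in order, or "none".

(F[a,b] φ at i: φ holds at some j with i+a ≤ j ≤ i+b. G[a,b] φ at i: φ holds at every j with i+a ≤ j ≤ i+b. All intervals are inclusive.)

1, 2, 3, 4, 5

Evaluate at each i in [0,5]:
  i=0: ✗ (fails at j=0)
  i=1: ✓ (all of [1,2])
  i=2: ✓ (all of [2,3])
  i=3: ✓ (all of [3,4])
  i=4: ✓ (all of [4,5])
  i=5: ✓ (all of [5,6])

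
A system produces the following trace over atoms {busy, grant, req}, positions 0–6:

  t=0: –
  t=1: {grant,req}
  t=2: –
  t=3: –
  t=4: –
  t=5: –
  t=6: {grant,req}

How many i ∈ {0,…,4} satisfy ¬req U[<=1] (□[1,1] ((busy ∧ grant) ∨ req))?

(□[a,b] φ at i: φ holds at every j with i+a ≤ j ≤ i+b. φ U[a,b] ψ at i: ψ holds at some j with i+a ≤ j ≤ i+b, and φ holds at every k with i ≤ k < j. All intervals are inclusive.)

2

Evaluate at each i in [0,4]:
  i=0: ✓ (rhs at j=0)
  i=1: ✗ (no rhs in [1,2])
  i=2: ✗ (no rhs in [2,3])
  i=3: ✗ (no rhs in [3,4])
  i=4: ✓ (rhs at j=5; lhs holds on [4,4])
Positions where it holds: {0, 4} → 2.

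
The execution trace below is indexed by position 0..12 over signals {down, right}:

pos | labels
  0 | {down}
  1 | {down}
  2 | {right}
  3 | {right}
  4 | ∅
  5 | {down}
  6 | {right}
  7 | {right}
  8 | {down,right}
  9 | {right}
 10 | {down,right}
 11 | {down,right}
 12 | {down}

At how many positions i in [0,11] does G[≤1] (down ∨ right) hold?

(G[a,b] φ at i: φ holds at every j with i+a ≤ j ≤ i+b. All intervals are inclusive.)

Evaluate at each i in [0,11]:
  i=0: ✓ (all of [0,1])
  i=1: ✓ (all of [1,2])
  i=2: ✓ (all of [2,3])
  i=3: ✗ (fails at j=4)
  i=4: ✗ (fails at j=4)
  i=5: ✓ (all of [5,6])
  i=6: ✓ (all of [6,7])
  i=7: ✓ (all of [7,8])
  i=8: ✓ (all of [8,9])
  i=9: ✓ (all of [9,10])
  i=10: ✓ (all of [10,11])
  i=11: ✓ (all of [11,12])
Positions where it holds: {0, 1, 2, 5, 6, 7, 8, 9, 10, 11} → 10.

10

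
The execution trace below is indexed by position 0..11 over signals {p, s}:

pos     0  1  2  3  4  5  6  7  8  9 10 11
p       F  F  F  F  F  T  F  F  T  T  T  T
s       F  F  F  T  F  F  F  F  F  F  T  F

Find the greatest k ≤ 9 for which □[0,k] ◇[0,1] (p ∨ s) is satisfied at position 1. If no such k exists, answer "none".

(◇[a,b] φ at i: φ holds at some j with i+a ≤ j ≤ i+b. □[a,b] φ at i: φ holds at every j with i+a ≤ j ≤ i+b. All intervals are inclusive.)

none

◇[0,1] (p ∨ s) must hold from j=1 onward; find where it first fails.
  j=1: fails → no k works.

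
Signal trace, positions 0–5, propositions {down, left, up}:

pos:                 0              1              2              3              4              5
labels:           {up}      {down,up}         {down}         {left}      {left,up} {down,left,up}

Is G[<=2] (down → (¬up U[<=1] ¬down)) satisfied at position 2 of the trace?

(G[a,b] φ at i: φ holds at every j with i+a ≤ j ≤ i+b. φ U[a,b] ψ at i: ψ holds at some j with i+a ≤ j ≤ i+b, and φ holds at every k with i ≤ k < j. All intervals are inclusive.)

True

Check (down → (¬up U[<=1] ¬down)) at every j in [2,4]:
  j=2: antecedent true; consequent holds → ✓
  j=3: antecedent false → ✓
  j=4: antecedent false → ✓
All positions satisfy it → formula holds.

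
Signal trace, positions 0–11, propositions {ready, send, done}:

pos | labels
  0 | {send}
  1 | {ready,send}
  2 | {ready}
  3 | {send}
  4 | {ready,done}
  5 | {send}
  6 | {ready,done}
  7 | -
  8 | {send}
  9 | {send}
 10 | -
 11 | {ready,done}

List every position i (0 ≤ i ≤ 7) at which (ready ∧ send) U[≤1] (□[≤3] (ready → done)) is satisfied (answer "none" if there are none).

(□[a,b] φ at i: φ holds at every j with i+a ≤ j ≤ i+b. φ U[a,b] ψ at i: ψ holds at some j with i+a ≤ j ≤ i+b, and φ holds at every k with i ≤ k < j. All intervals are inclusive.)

Evaluate at each i in [0,7]:
  i=0: ✗ (no rhs in [0,1])
  i=1: ✗ (no rhs in [1,2])
  i=2: ✗ (lhs fails at k=2 before rhs at j=3)
  i=3: ✓ (rhs at j=3)
  i=4: ✓ (rhs at j=4)
  i=5: ✓ (rhs at j=5)
  i=6: ✓ (rhs at j=6)
  i=7: ✓ (rhs at j=7)

3, 4, 5, 6, 7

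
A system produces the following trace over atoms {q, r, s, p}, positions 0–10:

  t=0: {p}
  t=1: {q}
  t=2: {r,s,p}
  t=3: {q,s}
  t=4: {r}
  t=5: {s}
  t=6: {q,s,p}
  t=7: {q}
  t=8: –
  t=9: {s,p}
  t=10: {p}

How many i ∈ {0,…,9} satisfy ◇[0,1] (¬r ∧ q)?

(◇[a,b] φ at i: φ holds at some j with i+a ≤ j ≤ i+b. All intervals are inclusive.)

Evaluate at each i in [0,9]:
  i=0: ✓ (witness j=1)
  i=1: ✓ (witness j=1)
  i=2: ✓ (witness j=3)
  i=3: ✓ (witness j=3)
  i=4: ✗ (none in [4,5])
  i=5: ✓ (witness j=6)
  i=6: ✓ (witness j=6)
  i=7: ✓ (witness j=7)
  i=8: ✗ (none in [8,9])
  i=9: ✗ (none in [9,10])
Positions where it holds: {0, 1, 2, 3, 5, 6, 7} → 7.

7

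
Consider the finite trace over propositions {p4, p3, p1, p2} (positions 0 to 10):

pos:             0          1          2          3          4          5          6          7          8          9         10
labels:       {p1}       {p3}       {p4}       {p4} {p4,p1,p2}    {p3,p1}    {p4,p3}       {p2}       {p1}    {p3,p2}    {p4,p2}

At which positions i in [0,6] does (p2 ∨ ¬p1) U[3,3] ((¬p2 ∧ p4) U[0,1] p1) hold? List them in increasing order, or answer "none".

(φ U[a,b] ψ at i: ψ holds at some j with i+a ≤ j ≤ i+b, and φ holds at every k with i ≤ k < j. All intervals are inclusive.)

Evaluate at each i in [0,6]:
  i=0: ✗ (lhs fails at k=0 before rhs at j=3)
  i=1: ✓ (rhs at j=4; lhs holds on [1,3])
  i=2: ✓ (rhs at j=5; lhs holds on [2,4])
  i=3: ✗ (no rhs in [6,6])
  i=4: ✗ (no rhs in [7,7])
  i=5: ✗ (lhs fails at k=5 before rhs at j=8)
  i=6: ✗ (no rhs in [9,9])

1, 2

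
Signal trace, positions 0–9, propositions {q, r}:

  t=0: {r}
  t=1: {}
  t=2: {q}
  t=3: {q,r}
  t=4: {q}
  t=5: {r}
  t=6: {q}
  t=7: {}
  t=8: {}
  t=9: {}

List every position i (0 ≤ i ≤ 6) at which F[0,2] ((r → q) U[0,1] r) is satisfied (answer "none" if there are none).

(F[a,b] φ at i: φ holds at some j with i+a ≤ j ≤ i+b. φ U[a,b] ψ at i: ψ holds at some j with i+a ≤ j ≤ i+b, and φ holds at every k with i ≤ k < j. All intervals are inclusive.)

Evaluate at each i in [0,6]:
  i=0: ✓ (witness j=0)
  i=1: ✓ (witness j=2)
  i=2: ✓ (witness j=2)
  i=3: ✓ (witness j=3)
  i=4: ✓ (witness j=4)
  i=5: ✓ (witness j=5)
  i=6: ✗ (none in [6,8])

0, 1, 2, 3, 4, 5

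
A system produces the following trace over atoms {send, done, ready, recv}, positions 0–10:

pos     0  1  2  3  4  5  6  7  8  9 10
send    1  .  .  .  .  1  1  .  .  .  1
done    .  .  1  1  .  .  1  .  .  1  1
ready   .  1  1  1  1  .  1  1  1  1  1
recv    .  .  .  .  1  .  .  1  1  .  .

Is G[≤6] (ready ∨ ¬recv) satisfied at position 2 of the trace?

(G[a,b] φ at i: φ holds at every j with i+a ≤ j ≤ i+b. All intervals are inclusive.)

Check (ready ∨ ¬recv) at every j in [2,8]:
  j=2: true
  j=3: true
  j=4: true
  j=5: true
  j=6: true
  j=7: true
  j=8: true
All positions satisfy it → formula holds.

Yes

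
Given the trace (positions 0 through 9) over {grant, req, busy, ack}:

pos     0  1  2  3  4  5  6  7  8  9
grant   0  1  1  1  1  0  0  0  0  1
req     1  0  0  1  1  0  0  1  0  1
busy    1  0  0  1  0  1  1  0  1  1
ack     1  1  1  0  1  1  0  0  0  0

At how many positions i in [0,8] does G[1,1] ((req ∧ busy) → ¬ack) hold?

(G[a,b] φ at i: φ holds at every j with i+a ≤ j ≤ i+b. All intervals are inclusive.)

Evaluate at each i in [0,8]:
  i=0: ✓ (all of [1,1])
  i=1: ✓ (all of [2,2])
  i=2: ✓ (all of [3,3])
  i=3: ✓ (all of [4,4])
  i=4: ✓ (all of [5,5])
  i=5: ✓ (all of [6,6])
  i=6: ✓ (all of [7,7])
  i=7: ✓ (all of [8,8])
  i=8: ✓ (all of [9,9])
Positions where it holds: {0, 1, 2, 3, 4, 5, 6, 7, 8} → 9.

9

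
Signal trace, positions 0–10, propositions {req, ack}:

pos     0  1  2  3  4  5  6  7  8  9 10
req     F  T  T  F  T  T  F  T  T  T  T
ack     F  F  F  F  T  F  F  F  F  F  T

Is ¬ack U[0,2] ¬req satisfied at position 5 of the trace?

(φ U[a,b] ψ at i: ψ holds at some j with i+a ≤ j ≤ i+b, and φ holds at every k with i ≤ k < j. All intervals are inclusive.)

True

Need some j in [5,7] with ¬req, and ¬ack at every k in [5,j-1].
  j=5: ¬req false.
  j=6: ¬req holds; ¬ack holds at every k in [5,5] → satisfied.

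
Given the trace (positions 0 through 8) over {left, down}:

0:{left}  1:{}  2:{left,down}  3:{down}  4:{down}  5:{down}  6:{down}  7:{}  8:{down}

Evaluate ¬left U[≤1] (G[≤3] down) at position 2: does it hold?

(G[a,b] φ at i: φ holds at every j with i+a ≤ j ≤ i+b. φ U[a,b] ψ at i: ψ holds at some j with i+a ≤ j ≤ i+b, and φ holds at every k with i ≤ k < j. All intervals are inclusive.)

Holds

Need some j in [2,3] with G[≤3] down, and ¬left at every k in [2,j-1].
  j=2: G[≤3] down holds; no prefix to check → satisfied.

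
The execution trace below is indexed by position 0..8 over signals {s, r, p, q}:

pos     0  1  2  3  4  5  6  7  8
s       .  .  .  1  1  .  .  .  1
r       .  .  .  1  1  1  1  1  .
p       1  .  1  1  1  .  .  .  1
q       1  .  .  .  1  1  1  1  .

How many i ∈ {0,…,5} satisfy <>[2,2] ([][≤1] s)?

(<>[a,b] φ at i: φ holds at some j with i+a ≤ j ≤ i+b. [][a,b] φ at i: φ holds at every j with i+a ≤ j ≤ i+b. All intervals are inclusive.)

1

Evaluate at each i in [0,5]:
  i=0: ✗ (none in [2,2])
  i=1: ✓ (witness j=3)
  i=2: ✗ (none in [4,4])
  i=3: ✗ (none in [5,5])
  i=4: ✗ (none in [6,6])
  i=5: ✗ (none in [7,7])
Positions where it holds: {1} → 1.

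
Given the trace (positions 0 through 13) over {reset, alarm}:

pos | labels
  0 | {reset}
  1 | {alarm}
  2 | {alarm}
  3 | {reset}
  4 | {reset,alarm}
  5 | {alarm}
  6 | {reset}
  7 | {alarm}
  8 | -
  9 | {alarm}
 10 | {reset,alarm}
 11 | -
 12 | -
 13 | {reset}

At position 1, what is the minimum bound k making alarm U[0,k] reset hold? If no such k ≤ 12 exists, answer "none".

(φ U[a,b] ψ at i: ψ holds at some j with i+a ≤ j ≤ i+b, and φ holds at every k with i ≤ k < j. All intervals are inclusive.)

Need earliest j ≥ 1 with reset, and alarm at every k in [1,j-1].
  j=1: rhs fails.
  j=2: rhs fails.
  j=3: rhs holds; lhs holds on [1,2]. k = 2.

2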